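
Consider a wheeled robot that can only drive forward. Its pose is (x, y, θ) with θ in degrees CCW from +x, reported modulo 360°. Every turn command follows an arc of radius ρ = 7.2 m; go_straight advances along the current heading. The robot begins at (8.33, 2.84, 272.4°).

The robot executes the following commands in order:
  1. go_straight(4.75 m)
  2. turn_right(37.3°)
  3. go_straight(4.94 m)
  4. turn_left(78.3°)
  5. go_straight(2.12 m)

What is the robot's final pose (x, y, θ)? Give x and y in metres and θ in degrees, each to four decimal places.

set_pose: (x, y, θ) = (8.3300, 2.8400, 272.4000°), ρ = 7.2
go_straight(4.75): x += 4.75·cos θ, y += 4.75·sin θ → (8.5289, -1.9058, 272.4000°)
turn_right(37.3°): centre at ρ to the right, rotate −37.3° → (7.2403, -6.3268, 235.1000°)
go_straight(4.94): x += 4.94·cos θ, y += 4.94·sin θ → (4.4139, -10.3783, 235.1000°)
turn_left(78.3°): centre at ρ to the left, rotate +78.3° → (5.0877, -19.4448, 313.4000°)
go_straight(2.12): x += 2.12·cos θ, y += 2.12·sin θ → (6.5443, -20.9852, 313.4000°)

(6.5443, -20.9852, 313.4000°)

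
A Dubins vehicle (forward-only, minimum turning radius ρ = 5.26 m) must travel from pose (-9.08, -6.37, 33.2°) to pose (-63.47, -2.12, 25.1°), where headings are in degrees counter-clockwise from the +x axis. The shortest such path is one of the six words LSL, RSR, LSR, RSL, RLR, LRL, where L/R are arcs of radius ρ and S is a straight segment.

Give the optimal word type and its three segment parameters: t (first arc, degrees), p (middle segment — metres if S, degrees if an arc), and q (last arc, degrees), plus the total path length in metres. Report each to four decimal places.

LSR: t = 164.7600°, p = 48.3927 m, q = 172.8600°, L = 79.3877 m

Let ψ = atan2(Δy, Δx) = atan2(4.25, -54.39) = 175.5320° be the start→goal bearing.
Normalize: d = |goal − start| / ρ = 54.555793/5.26 = 10.371824, α = (θ_start − ψ) mod 360° = 217.6680° = 3.799023 rad, β = (θ_goal − ψ) mod 360° = 209.5680° = 3.657651 rad.
Common terms: sin α = -0.611085, cos α = -0.791565, sin β = -0.493456, cos β = -0.869771, cos(α−β) = 0.990024, d² = 107.574730. Work in radians in the unit-radius frame; every candidate has L = ρ·(t + p + q).
LSL: p² = 2 + d² − 2cos(α−β) + 2d(sin α − sin β) = 105.154630; p = √p² = 10.254493; φ = atan2(cos β − cos α, d + sin α − sin β) = -0.007627 rad; t = (φ − α) mod 2π = 2.476536 rad, q = (β − φ) mod 2π = 3.665278 rad → L = 5.26·(2.476536 + 10.254493 + 3.665278) = 5.26·16.396307 = 86.244574 m
RSR: p² = 2 + d² − 2cos(α−β) + 2d(sin β − sin α) = 110.034735; p = √p² = 10.489744; φ = atan2(cos α − cos β, d − sin α + sin β) = 0.007456 rad; t = (α − φ) mod 2π = 3.791567 rad, q = (φ − β) mod 2π = 2.632990 rad → L = 5.26·(3.791567 + 10.489744 + 2.632990) = 5.26·16.914301 = 88.969225 m
LSR: p² = d² − 2 + 2cos(α−β) + 2d(sin α + sin β) = 84.642577; p = √p² = 9.200140; φ = atan2(−cos α − cos β, d + sin α + sin β) − atan2(−2, p) = 0.391442 rad; t = (φ − α) mod 2π = 2.875605 rad, q = (φ − β) mod 2π = 3.016976 rad → L = 5.26·(2.875605 + 9.200140 + 3.016976) = 5.26·15.092721 = 79.387713 m
RSL: p² = d² − 2 + 2cos(α−β) − 2d(sin α + sin β) = 130.466977; p = √p² = 11.422214; φ = atan2(cos α + cos β, d − sin α − sin β) − atan2(2, p) = -0.317103 rad; t = (α − φ) mod 2π = 4.116126 rad, q = (β − φ) mod 2π = 3.974754 rad → L = 5.26·(4.116126 + 11.422214 + 3.974754) = 5.26·19.513094 = 102.638876 m
RLR: c = (6 − d² + 2cos(α−β) + 2d(sin α − sin β))/8 = -12.754342, |c| > 1 → infeasible
LRL: c = (6 − d² + 2cos(α−β) − 2d(sin α − sin β))/8 = -12.144329, |c| > 1 → infeasible
Shortest: LSR with L = 79.387713 m ≈ 79.3877 m
Convert LSR to answer units (arcs ×180/π): t = 2.875605·180/π = 164.7600°, p = ρ·p = 5.26·9.200140 = 48.3927 m, q = 3.016976·180/π = 172.8600°, L = 79.3877 m.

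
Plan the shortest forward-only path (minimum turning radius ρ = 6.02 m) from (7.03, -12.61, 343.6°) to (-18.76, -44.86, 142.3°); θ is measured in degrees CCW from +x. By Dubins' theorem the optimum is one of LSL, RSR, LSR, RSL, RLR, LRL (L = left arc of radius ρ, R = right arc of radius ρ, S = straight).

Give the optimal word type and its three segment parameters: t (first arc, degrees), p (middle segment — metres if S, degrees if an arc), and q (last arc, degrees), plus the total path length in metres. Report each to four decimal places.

Let ψ = atan2(Δy, Δx) = atan2(-32.25, -25.79) = -128.6490° be the start→goal bearing.
Normalize: d = |goal − start| / ρ = 41.293905/6.02 = 6.859453, α = (θ_start − ψ) mod 360° = 112.2490° = 1.959114 rad, β = (θ_goal − ψ) mod 360° = 270.9490° = 4.728952 rad.
Common terms: sin α = 0.925547, cos α = -0.378632, sin β = -0.999863, cos β = 0.016562, cos(α−β) = -0.931691, d² = 47.052091. Work in radians in the unit-radius frame; every candidate has L = ρ·(t + p + q).
LSL: p² = 2 + d² − 2cos(α−β) + 2d(sin α − sin β) = 77.329993; p = √p² = 8.793747; φ = atan2(cos β − cos α, d + sin α − sin β) = 0.044955 rad; t = (φ − α) mod 2π = 4.369027 rad, q = (β − φ) mod 2π = 4.683996 rad → L = 6.02·(4.369027 + 8.793747 + 4.683996) = 6.02·17.846770 = 107.437557 m
RSR: p² = 2 + d² − 2cos(α−β) + 2d(sin β − sin α) = 24.500954; p = √p² = 4.949844; φ = atan2(cos α − cos β, d − sin α + sin β) = -0.079925 rad; t = (α − φ) mod 2π = 2.039039 rad, q = (φ − β) mod 2π = 1.474309 rad → L = 6.02·(2.039039 + 4.949844 + 1.474309) = 6.02·8.463192 = 50.948414 m
LSR: p² = d² − 2 + 2cos(α−β) + 2d(sin α + sin β) = 42.169181; p = √p² = 6.493780; φ = atan2(−cos α − cos β, d + sin α + sin β) − atan2(−2, p) = 0.352080 rad; t = (φ − α) mod 2π = 4.676151 rad, q = (φ − β) mod 2π = 1.906313 rad → L = 6.02·(4.676151 + 6.493780 + 1.906313) = 6.02·13.076244 = 78.718992 m
RSL: p² = d² − 2 + 2cos(α−β) − 2d(sin α + sin β) = 44.208237; p = √p² = 6.648927; φ = atan2(cos α + cos β, d − sin α − sin β) − atan2(2, p) = -0.344362 rad; t = (α − φ) mod 2π = 2.303476 rad, q = (β − φ) mod 2π = 5.073314 rad → L = 6.02·(2.303476 + 6.648927 + 5.073314) = 6.02·14.025717 = 84.434818 m
RLR: c = (6 − d² + 2cos(α−β) + 2d(sin α − sin β))/8 = -2.062619, |c| > 1 → infeasible
LRL: c = (6 − d² + 2cos(α−β) − 2d(sin α − sin β))/8 = -8.666249, |c| > 1 → infeasible
Shortest: RSR with L = 50.948414 m ≈ 50.9484 m
Convert RSR to answer units (arcs ×180/π): t = 2.039039·180/π = 116.8283°, p = ρ·p = 6.02·4.949844 = 29.7981 m, q = 1.474309·180/π = 84.4717°, L = 50.9484 m.

RSR: t = 116.8283°, p = 29.7981 m, q = 84.4717°, L = 50.9484 m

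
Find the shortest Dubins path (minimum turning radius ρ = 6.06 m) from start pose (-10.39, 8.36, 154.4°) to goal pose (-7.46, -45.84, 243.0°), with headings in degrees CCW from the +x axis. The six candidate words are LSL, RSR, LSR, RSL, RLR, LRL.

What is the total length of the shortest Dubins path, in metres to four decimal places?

62.7123 m

Let ψ = atan2(Δy, Δx) = atan2(-54.20, 2.93) = -86.9057° be the start→goal bearing.
Normalize: d = |goal − start| / ρ = 54.279139/6.06 = 8.956954, α = (θ_start − ψ) mod 360° = 241.3057° = 4.211578 rad, β = (θ_goal − ψ) mod 360° = 329.9057° = 5.757940 rad.
Common terms: sin α = -0.877194, cos α = -0.480137, sin β = -0.501425, cos β = 0.865201, cos(α−β) = 0.024432, d² = 80.227018. Work in radians in the unit-radius frame; every candidate has L = ρ·(t + p + q).
LSL: p² = 2 + d² − 2cos(α−β) + 2d(sin α − sin β) = 75.446675; p = √p² = 8.686005; φ = atan2(cos β − cos α, d + sin α − sin β) = 0.155512 rad; t = (φ − α) mod 2π = 2.227119 rad, q = (β − φ) mod 2π = 5.602428 rad → L = 6.06·(2.227119 + 8.686005 + 5.602428) = 6.06·16.515552 = 100.084243 m
RSR: p² = 2 + d² − 2cos(α−β) + 2d(sin β − sin α) = 88.909631; p = √p² = 9.429190; φ = atan2(cos α − cos β, d − sin α + sin β) = -0.143167 rad; t = (α − φ) mod 2π = 4.354745 rad, q = (φ − β) mod 2π = 0.382079 rad → L = 6.06·(4.354745 + 9.429190 + 0.382079) = 6.06·14.166014 = 85.846045 m
LSR: p² = d² − 2 + 2cos(α−β) + 2d(sin α + sin β) = 53.579431; p = √p² = 7.319797; φ = atan2(−cos α − cos β, d + sin α + sin β) − atan2(−2, p) = 0.215954 rad; t = (φ − α) mod 2π = 2.287561 rad, q = (φ − β) mod 2π = 0.741199 rad → L = 6.06·(2.287561 + 7.319797 + 0.741199) = 6.06·10.348557 = 62.712258 m
RSL: p² = d² − 2 + 2cos(α−β) − 2d(sin α + sin β) = 102.972333; p = √p² = 10.147528; φ = atan2(cos α + cos β, d − sin α − sin β) − atan2(2, p) = -0.157359 rad; t = (α − φ) mod 2π = 4.368937 rad, q = (β − φ) mod 2π = 5.915299 rad → L = 6.06·(4.368937 + 10.147528 + 5.915299) = 6.06·20.431765 = 123.816496 m
RLR: c = (6 − d² + 2cos(α−β) + 2d(sin α − sin β))/8 = -10.113704, |c| > 1 → infeasible
LRL: c = (6 − d² + 2cos(α−β) − 2d(sin α − sin β))/8 = -8.430834, |c| > 1 → infeasible
Shortest: LSR with L = 62.712258 m ≈ 62.7123 m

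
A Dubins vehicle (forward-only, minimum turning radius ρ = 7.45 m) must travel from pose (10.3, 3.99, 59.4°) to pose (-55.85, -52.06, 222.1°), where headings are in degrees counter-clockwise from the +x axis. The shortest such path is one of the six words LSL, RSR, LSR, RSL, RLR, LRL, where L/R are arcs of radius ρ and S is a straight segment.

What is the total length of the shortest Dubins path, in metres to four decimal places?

Let ψ = atan2(Δy, Δx) = atan2(-56.05, -66.15) = -139.7248° be the start→goal bearing.
Normalize: d = |goal − start| / ρ = 86.703085/7.45 = 11.637998, α = (θ_start − ψ) mod 360° = 199.1248° = 3.475384 rad, β = (θ_goal − ψ) mod 360° = 1.8248° = 0.031849 rad.
Common terms: sin α = -0.327627, cos α = -0.944807, sin β = 0.031844, cos β = 0.999493, cos(α−β) = -0.954761, d² = 135.442998. Work in radians in the unit-radius frame; every candidate has L = ρ·(t + p + q).
LSL: p² = 2 + d² − 2cos(α−β) + 2d(sin α − sin β) = 130.985462; p = √p² = 11.444888; φ = atan2(cos β − cos α, d + sin α − sin β) = 0.170712 rad; t = (φ − α) mod 2π = 2.978513 rad, q = (β − φ) mod 2π = 6.144323 rad → L = 7.45·(2.978513 + 11.444888 + 6.144323) = 7.45·20.567724 = 153.229544 m
RSR: p² = 2 + d² − 2cos(α−β) + 2d(sin β − sin α) = 147.719577; p = √p² = 12.153994; φ = atan2(cos α − cos β, d − sin α + sin β) = -0.160662 rad; t = (α − φ) mod 2π = 3.636046 rad, q = (φ − β) mod 2π = 6.090674 rad → L = 7.45·(3.636046 + 12.153994 + 6.090674) = 7.45·21.880714 = 163.011321 m
LSR: p² = d² − 2 + 2cos(α−β) + 2d(sin α + sin β) = 124.648822; p = √p² = 11.164624; φ = atan2(−cos α − cos β, d + sin α + sin β) − atan2(−2, p) = 0.172436 rad; t = (φ − α) mod 2π = 2.980237 rad, q = (φ − β) mod 2π = 0.140586 rad → L = 7.45·(2.980237 + 11.164624 + 0.140586) = 7.45·14.285447 = 106.426580 m
RSL: p² = d² − 2 + 2cos(α−β) − 2d(sin α + sin β) = 138.418131; p = √p² = 11.765124; φ = atan2(cos α + cos β, d − sin α − sin β) − atan2(2, p) = -0.163802 rad; t = (α − φ) mod 2π = 3.639186 rad, q = (β − φ) mod 2π = 0.195651 rad → L = 7.45·(3.639186 + 11.765124 + 0.195651) = 7.45·15.599961 = 116.219707 m
RLR: c = (6 − d² + 2cos(α−β) + 2d(sin α − sin β))/8 = -17.464947, |c| > 1 → infeasible
LRL: c = (6 − d² + 2cos(α−β) − 2d(sin α − sin β))/8 = -15.373183, |c| > 1 → infeasible
Shortest: LSR with L = 106.426580 m ≈ 106.4266 m

106.4266 m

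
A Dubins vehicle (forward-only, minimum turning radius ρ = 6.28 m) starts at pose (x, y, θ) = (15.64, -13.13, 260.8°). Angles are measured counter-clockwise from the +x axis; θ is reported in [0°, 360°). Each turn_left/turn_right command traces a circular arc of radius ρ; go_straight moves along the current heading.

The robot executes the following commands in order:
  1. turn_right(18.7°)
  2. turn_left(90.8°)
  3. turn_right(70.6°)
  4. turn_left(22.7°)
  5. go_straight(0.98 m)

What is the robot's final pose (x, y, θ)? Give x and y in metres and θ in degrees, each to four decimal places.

set_pose: (x, y, θ) = (15.6400, -13.1300, 260.8000°), ρ = 6.28
turn_right(18.7°): centre at ρ to the right, rotate −18.7° → (14.9908, -15.0645, 242.1000°)
turn_left(90.8°): centre at ρ to the left, rotate +90.8° → (17.6801, -23.5937, 332.9000°)
turn_right(70.6°): centre at ρ to the right, rotate −70.6° → (21.0426, -30.0257, 262.3000°)
turn_left(22.7°): centre at ρ to the left, rotate +22.7° → (21.2000, -32.4925, 285.0000°)
go_straight(0.98): x += 0.98·cos θ, y += 0.98·sin θ → (21.4536, -33.4391, 285.0000°)

(21.4536, -33.4391, 285.0000°)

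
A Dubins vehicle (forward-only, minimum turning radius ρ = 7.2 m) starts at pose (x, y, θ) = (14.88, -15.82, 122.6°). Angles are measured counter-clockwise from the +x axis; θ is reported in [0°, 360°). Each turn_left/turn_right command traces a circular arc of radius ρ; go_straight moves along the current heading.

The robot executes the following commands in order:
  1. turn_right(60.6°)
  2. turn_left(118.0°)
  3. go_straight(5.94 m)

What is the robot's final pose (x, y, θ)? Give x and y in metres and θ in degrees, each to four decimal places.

(2.2912, 2.0195, 180.0000°)

set_pose: (x, y, θ) = (14.8800, -15.8200, 122.6000°), ρ = 7.2
turn_right(60.6°): centre at ρ to the right, rotate −60.6° → (14.5884, -8.5607, 62.0000°)
turn_left(118.0°): centre at ρ to the left, rotate +118.0° → (8.2312, 2.0195, 180.0000°)
go_straight(5.94): x += 5.94·cos θ, y += 5.94·sin θ → (2.2912, 2.0195, 180.0000°)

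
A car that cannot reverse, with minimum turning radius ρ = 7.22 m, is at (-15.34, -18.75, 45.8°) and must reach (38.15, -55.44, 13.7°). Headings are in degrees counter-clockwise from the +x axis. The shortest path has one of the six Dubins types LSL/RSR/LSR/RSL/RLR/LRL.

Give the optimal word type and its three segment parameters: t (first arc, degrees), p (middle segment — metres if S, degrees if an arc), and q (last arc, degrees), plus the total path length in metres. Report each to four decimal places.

RSL: t = 89.5649°, p = 50.7014 m, q = 57.4649°, L = 69.2291 m

Let ψ = atan2(Δy, Δx) = atan2(-36.69, 53.49) = -34.4471° be the start→goal bearing.
Normalize: d = |goal − start| / ρ = 64.863982/7.22 = 8.983931, α = (θ_start − ψ) mod 360° = 80.2471° = 1.400576 rad, β = (θ_goal − ψ) mod 360° = 48.1471° = 0.840326 rad.
Common terms: sin α = 0.985548, cos α = 0.169399, sin β = 0.744860, cos β = 0.667220, cos(α−β) = 0.847122, d² = 80.711017. Work in radians in the unit-radius frame; every candidate has L = ρ·(t + p + q).
LSL: p² = 2 + d² − 2cos(α−β) + 2d(sin α − sin β) = 85.341407; p = √p² = 9.238041; φ = atan2(cos β − cos α, d + sin α − sin β) = 0.053914 rad; t = (φ − α) mod 2π = 4.936523 rad, q = (β − φ) mod 2π = 0.786411 rad → L = 7.22·(4.936523 + 9.238041 + 0.786411) = 7.22·14.960976 = 108.018246 m
RSR: p² = 2 + d² − 2cos(α−β) + 2d(sin β − sin α) = 76.692140; p = √p² = 8.757405; φ = atan2(cos α − cos β, d − sin α + sin β) = -0.056876 rad; t = (α − φ) mod 2π = 1.457453 rad, q = (φ − β) mod 2π = 5.385983 rad → L = 7.22·(1.457453 + 8.757405 + 5.385983) = 7.22·15.600841 = 112.638071 m
LSR: p² = d² − 2 + 2cos(α−β) + 2d(sin α + sin β) = 111.496991; p = √p² = 10.559214; φ = atan2(−cos α − cos β, d + sin α + sin β) − atan2(−2, p) = 0.109265 rad; t = (φ − α) mod 2π = 4.991874 rad, q = (φ − β) mod 2π = 5.552124 rad → L = 7.22·(4.991874 + 10.559214 + 5.552124) = 7.22·21.103212 = 152.365187 m
RSL: p² = d² − 2 + 2cos(α−β) − 2d(sin α + sin β) = 49.313531; p = √p² = 7.022359; φ = atan2(cos α + cos β, d − sin α − sin β) − atan2(2, p) = -0.162626 rad; t = (α − φ) mod 2π = 1.563202 rad, q = (β − φ) mod 2π = 1.002952 rad → L = 7.22·(1.563202 + 7.022359 + 1.002952) = 7.22·9.588513 = 69.229066 m
RLR: c = (6 − d² + 2cos(α−β) + 2d(sin α − sin β))/8 = -8.586518, |c| > 1 → infeasible
LRL: c = (6 − d² + 2cos(α−β) − 2d(sin α − sin β))/8 = -9.667676, |c| > 1 → infeasible
Shortest: RSL with L = 69.229066 m ≈ 69.2291 m
Convert RSL to answer units (arcs ×180/π): t = 1.563202·180/π = 89.5649°, p = ρ·p = 7.22·7.022359 = 50.7014 m, q = 1.002952·180/π = 57.4649°, L = 69.2291 m.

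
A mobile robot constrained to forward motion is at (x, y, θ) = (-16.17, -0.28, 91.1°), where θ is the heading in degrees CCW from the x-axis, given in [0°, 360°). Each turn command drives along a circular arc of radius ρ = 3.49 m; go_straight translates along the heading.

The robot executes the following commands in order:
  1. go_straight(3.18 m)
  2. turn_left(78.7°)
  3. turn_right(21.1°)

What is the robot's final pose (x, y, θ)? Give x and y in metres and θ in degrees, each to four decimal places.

set_pose: (x, y, θ) = (-16.1700, -0.2800, 91.1000°), ρ = 3.49
go_straight(3.18): x += 3.18·cos θ, y += 3.18·sin θ → (-16.2310, 2.8994, 91.1000°)
turn_left(78.7°): centre at ρ to the left, rotate +78.7° → (-19.1024, 6.2673, 169.8000°)
turn_right(21.1°): centre at ρ to the right, rotate −21.1° → (-20.2975, 6.7200, 148.7000°)

(-20.2975, 6.7200, 148.7000°)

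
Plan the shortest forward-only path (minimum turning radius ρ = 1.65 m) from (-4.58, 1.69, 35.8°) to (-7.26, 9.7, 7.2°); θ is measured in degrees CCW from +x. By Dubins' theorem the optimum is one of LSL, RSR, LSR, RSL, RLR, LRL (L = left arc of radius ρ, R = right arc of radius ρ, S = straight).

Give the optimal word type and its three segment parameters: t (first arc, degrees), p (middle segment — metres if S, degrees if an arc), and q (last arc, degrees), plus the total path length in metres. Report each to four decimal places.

Let ψ = atan2(Δy, Δx) = atan2(8.01, -2.68) = 108.4993° be the start→goal bearing.
Normalize: d = |goal − start| / ρ = 8.446449/1.65 = 5.119060, α = (θ_start − ψ) mod 360° = 287.3007° = 5.014343 rad, β = (θ_goal − ψ) mod 360° = 258.7007° = 4.515179 rad.
Common terms: sin α = -0.954757, cos α = 0.297387, sin β = -0.980617, cos β = -0.195934, cos(α−β) = 0.877983, d² = 26.204775. Work in radians in the unit-radius frame; every candidate has L = ρ·(t + p + q).
LSL: p² = 2 + d² − 2cos(α−β) + 2d(sin α − sin β) = 26.713566; p = √p² = 5.168517; φ = atan2(cos β − cos α, d + sin α − sin β) = -0.095593 rad; t = (φ − α) mod 2π = 1.173249 rad, q = (β − φ) mod 2π = 4.610772 rad → L = 1.65·(1.173249 + 5.168517 + 4.610772) = 1.65·10.952538 = 18.071688 m
RSR: p² = 2 + d² − 2cos(α−β) + 2d(sin β − sin α) = 26.184053; p = √p² = 5.117036; φ = atan2(cos α − cos β, d − sin α + sin β) = 0.096557 rad; t = (α − φ) mod 2π = 4.917786 rad, q = (φ − β) mod 2π = 1.864564 rad → L = 1.65·(4.917786 + 5.117036 + 1.864564) = 1.65·11.899385 = 19.633985 m
LSR: p² = d² − 2 + 2cos(α−β) + 2d(sin α + sin β) = 6.146148; p = √p² = 2.479143; φ = atan2(−cos α − cos β, d + sin α + sin β) − atan2(−2, p) = 0.646976 rad; t = (φ − α) mod 2π = 1.915818 rad, q = (φ − β) mod 2π = 2.414982 rad → L = 1.65·(1.915818 + 2.479143 + 2.414982) = 1.65·6.809943 = 11.236406 m
RSL: p² = d² − 2 + 2cos(α−β) − 2d(sin α + sin β) = 45.775334; p = √p² = 6.765747; φ = atan2(cos α + cos β, d − sin α − sin β) − atan2(2, p) = -0.273041 rad; t = (α − φ) mod 2π = 5.287384 rad, q = (β − φ) mod 2π = 4.788220 rad → L = 1.65·(5.287384 + 6.765747 + 4.788220) = 1.65·16.841351 = 27.788230 m
RLR: c = (6 − d² + 2cos(α−β) + 2d(sin α − sin β))/8 = -2.273007, |c| > 1 → infeasible
LRL: c = (6 − d² + 2cos(α−β) − 2d(sin α − sin β))/8 = -2.339196, |c| > 1 → infeasible
Shortest: LSR with L = 11.236406 m ≈ 11.2364 m
Convert LSR to answer units (arcs ×180/π): t = 1.915818·180/π = 109.7683°, p = ρ·p = 1.65·2.479143 = 4.0906 m, q = 2.414982·180/π = 138.3683°, L = 11.2364 m.

LSR: t = 109.7683°, p = 4.0906 m, q = 138.3683°, L = 11.2364 m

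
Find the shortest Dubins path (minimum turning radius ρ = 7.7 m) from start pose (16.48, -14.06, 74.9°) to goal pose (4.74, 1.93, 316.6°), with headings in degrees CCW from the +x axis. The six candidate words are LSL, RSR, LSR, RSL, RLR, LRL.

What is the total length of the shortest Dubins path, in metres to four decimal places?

52.0856 m

Let ψ = atan2(Δy, Δx) = atan2(15.99, -11.74) = 126.2864° be the start→goal bearing.
Normalize: d = |goal − start| / ρ = 19.837029/7.7 = 2.576237, α = (θ_start − ψ) mod 360° = 308.6136° = 5.386323 rad, β = (θ_goal − ψ) mod 360° = 190.3136° = 3.321598 rad.
Common terms: sin α = -0.781373, cos α = 0.624064, sin β = -0.179035, cos β = -0.983843, cos(α−β) = -0.474088, d² = 6.636999. Work in radians in the unit-radius frame; every candidate has L = ρ·(t + p + q).
LSL: p² = 2 + d² − 2cos(α−β) + 2d(sin α − sin β) = 6.481645; p = √p² = 2.545907; φ = atan2(cos β − cos α, d + sin α − sin β) = -0.683571 rad; t = (φ − α) mod 2π = 0.213292 rad, q = (β − φ) mod 2π = 4.005169 rad → L = 7.7·(0.213292 + 2.545907 + 4.005169) = 7.7·6.764368 = 52.085636 m
RSR: p² = 2 + d² − 2cos(α−β) + 2d(sin β − sin α) = 12.688707; p = √p² = 3.562121; φ = atan2(cos α − cos β, d − sin α + sin β) = 0.468323 rad; t = (α − φ) mod 2π = 4.918000 rad, q = (φ − β) mod 2π = 3.429910 rad → L = 7.7·(4.918000 + 3.562121 + 3.429910) = 7.7·11.910031 = 91.707238 m
LSR: p² = d² − 2 + 2cos(α−β) + 2d(sin α + sin β) = -1.259654 < 0 → infeasible
RSL: p² = d² − 2 + 2cos(α−β) − 2d(sin α + sin β) = 8.637300; p = √p² = 2.938928; φ = atan2(cos α + cos β, d − sin α − sin β) − atan2(2, p) = -0.698912 rad; t = (α − φ) mod 2π = 6.085235 rad, q = (β − φ) mod 2π = 4.020510 rad → L = 7.7·(6.085235 + 2.938928 + 4.020510) = 7.7·13.044674 = 100.443986 m
RLR: c = (6 − d² + 2cos(α−β) + 2d(sin α − sin β))/8 = -0.586088; p = 2π − arccos c = 4.086166 rad; φ = atan2(cos α − cos β, d − sin α + sin β) = 0.468323 rad; t = (α − φ + p/2) mod 2π = 0.677898 rad, q = (α − β − t + p) mod 2π = 5.472993 rad → L = 7.7·(0.677898 + 4.086166 + 5.472993) = 7.7·10.237057 = 78.825340 m
LRL: c = (6 − d² + 2cos(α−β) − 2d(sin α − sin β))/8 = 0.189794; p = 2π − arccos c = 4.903342 rad; φ = atan2(cos β − cos α, d + sin α − sin β) = -0.683571 rad; t = (φ − α + p/2) mod 2π = 2.664963 rad, q = (β − α − t + p) mod 2π = 0.173654 rad → L = 7.7·(2.664963 + 4.903342 + 0.173654) = 7.7·7.741959 = 59.613083 m
Shortest: LSL with L = 52.085636 m ≈ 52.0856 m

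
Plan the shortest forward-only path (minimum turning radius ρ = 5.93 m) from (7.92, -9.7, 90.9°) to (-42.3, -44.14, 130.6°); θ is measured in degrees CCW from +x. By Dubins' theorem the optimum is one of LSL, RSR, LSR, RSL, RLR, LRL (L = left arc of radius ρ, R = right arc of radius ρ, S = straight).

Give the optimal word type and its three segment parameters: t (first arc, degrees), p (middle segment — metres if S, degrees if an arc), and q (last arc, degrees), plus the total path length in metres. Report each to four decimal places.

LSR: t = 140.2474°, p = 48.7027 m, q = 100.5474°, L = 73.6244 m

Let ψ = atan2(Δy, Δx) = atan2(-34.44, -50.22) = -145.5584° be the start→goal bearing.
Normalize: d = |goal − start| / ρ = 60.894680/5.93 = 10.268917, α = (θ_start − ψ) mod 360° = 236.4584° = 4.126977 rad, β = (θ_goal − ψ) mod 360° = 276.1584° = 4.819872 rad.
Common terms: sin α = -0.833484, cos α = -0.552543, sin β = -0.994229, cos β = 0.107277, cos(α−β) = 0.769400, d² = 105.450662. Work in radians in the unit-radius frame; every candidate has L = ρ·(t + p + q).
LSL: p² = 2 + d² − 2cos(α−β) + 2d(sin α − sin β) = 109.213214; p = √p² = 10.450513; φ = atan2(cos β − cos α, d + sin α − sin β) = 0.063180 rad; t = (φ − α) mod 2π = 2.219388 rad, q = (β − φ) mod 2π = 4.756693 rad → L = 5.93·(2.219388 + 10.450513 + 4.756693) = 5.93·17.426594 = 103.339700 m
RSR: p² = 2 + d² − 2cos(α−β) + 2d(sin β − sin α) = 102.610513; p = √p² = 10.129685; φ = atan2(cos α − cos β, d − sin α + sin β) = -0.065183 rad; t = (α − φ) mod 2π = 4.192160 rad, q = (φ − β) mod 2π = 1.398129 rad → L = 5.93·(4.192160 + 10.129685 + 1.398129) = 5.93·15.719974 = 93.219448 m
LSR: p² = d² − 2 + 2cos(α−β) + 2d(sin α + sin β) = 67.452182; p = √p² = 8.212928; φ = atan2(−cos α − cos β, d + sin α + sin β) − atan2(−2, p) = 0.291570 rad; t = (φ − α) mod 2π = 2.447778 rad, q = (φ − β) mod 2π = 1.754882 rad → L = 5.93·(2.447778 + 8.212928 + 1.754882) = 5.93·12.415588 = 73.624438 m
RSL: p² = d² − 2 + 2cos(α−β) − 2d(sin α + sin β) = 142.526741; p = √p² = 11.938456; φ = atan2(cos α + cos β, d − sin α − sin β) − atan2(2, p) = -0.202777 rad; t = (α − φ) mod 2π = 4.329754 rad, q = (β − φ) mod 2π = 5.022649 rad → L = 5.93·(4.329754 + 11.938456 + 5.022649) = 5.93·21.290860 = 126.254798 m
RLR: c = (6 − d² + 2cos(α−β) + 2d(sin α − sin β))/8 = -11.826314, |c| > 1 → infeasible
LRL: c = (6 − d² + 2cos(α−β) − 2d(sin α − sin β))/8 = -12.651652, |c| > 1 → infeasible
Shortest: LSR with L = 73.624438 m ≈ 73.6244 m
Convert LSR to answer units (arcs ×180/π): t = 2.447778·180/π = 140.2474°, p = ρ·p = 5.93·8.212928 = 48.7027 m, q = 1.754882·180/π = 100.5474°, L = 73.6244 m.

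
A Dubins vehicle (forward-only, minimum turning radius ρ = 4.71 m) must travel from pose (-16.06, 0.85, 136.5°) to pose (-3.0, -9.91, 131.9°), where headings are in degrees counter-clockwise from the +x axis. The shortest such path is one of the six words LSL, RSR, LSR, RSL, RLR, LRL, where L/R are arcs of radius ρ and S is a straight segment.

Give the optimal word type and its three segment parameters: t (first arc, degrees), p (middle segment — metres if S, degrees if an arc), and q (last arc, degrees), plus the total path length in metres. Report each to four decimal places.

Let ψ = atan2(Δy, Δx) = atan2(-10.76, 13.06) = -39.4848° be the start→goal bearing.
Normalize: d = |goal − start| / ρ = 16.921619/4.71 = 3.592700, α = (θ_start − ψ) mod 360° = 175.9848° = 3.071513 rad, β = (θ_goal − ψ) mod 360° = 171.3848° = 2.991228 rad.
Common terms: sin α = 0.070022, cos α = -0.997545, sin β = 0.149798, cos β = -0.988717, cos(α−β) = 0.996779, d² = 12.907497. Work in radians in the unit-radius frame; every candidate has L = ρ·(t + p + q).
LSL: p² = 2 + d² − 2cos(α−β) + 2d(sin α − sin β) = 12.340713; p = √p² = 3.512935; φ = atan2(cos β − cos α, d + sin α − sin β) = 0.002513 rad; t = (φ − α) mod 2π = 3.214185 rad, q = (β − φ) mod 2π = 2.988715 rad → L = 4.71·(3.214185 + 3.512935 + 2.988715) = 4.71·9.715835 = 45.761584 m
RSR: p² = 2 + d² − 2cos(α−β) + 2d(sin β − sin α) = 13.487165; p = √p² = 3.672488; φ = atan2(cos α − cos β, d − sin α + sin β) = -0.002404 rad; t = (α − φ) mod 2π = 3.073918 rad, q = (φ − β) mod 2π = 3.289553 rad → L = 4.71·(3.073918 + 3.672488 + 3.289553) = 4.71·10.035958 = 47.269363 m
LSR: p² = d² − 2 + 2cos(α−β) + 2d(sin α + sin β) = 14.480551; p = √p² = 3.805332; φ = atan2(−cos α − cos β, d + sin α + sin β) − atan2(−2, p) = 0.964194 rad; t = (φ − α) mod 2π = 4.175866 rad, q = (φ − β) mod 2π = 4.256151 rad → L = 4.71·(4.175866 + 3.805332 + 4.256151) = 4.71·12.237348 = 57.637910 m
RSL: p² = d² − 2 + 2cos(α−β) − 2d(sin α + sin β) = 11.321559; p = √p² = 3.364752; φ = atan2(cos α + cos β, d − sin α − sin β) − atan2(2, p) = -1.068502 rad; t = (α − φ) mod 2π = 4.140015 rad, q = (β − φ) mod 2π = 4.059730 rad → L = 4.71·(4.140015 + 3.364752 + 4.059730) = 4.71·11.564497 = 54.468782 m
RLR: c = (6 − d² + 2cos(α−β) + 2d(sin α − sin β))/8 = -0.685896; p = 2π − arccos c = 3.956555 rad; φ = atan2(cos α − cos β, d − sin α + sin β) = -0.002404 rad; t = (α − φ + p/2) mod 2π = 5.052195 rad, q = (α − β − t + p) mod 2π = 5.267830 rad → L = 4.71·(5.052195 + 3.956555 + 5.267830) = 4.71·14.276581 = 67.242696 m
LRL: c = (6 − d² + 2cos(α−β) − 2d(sin α − sin β))/8 = -0.542589; p = 2π − arccos c = 4.138873 rad; φ = atan2(cos β − cos α, d + sin α − sin β) = 0.002513 rad; t = (φ − α + p/2) mod 2π = 5.283621 rad, q = (β − α − t + p) mod 2π = 5.058151 rad → L = 4.71·(5.283621 + 4.138873 + 5.058151) = 4.71·14.480645 = 68.203840 m
Shortest: LSL with L = 45.761584 m ≈ 45.7616 m
Convert LSL to answer units (arcs ×180/π): t = 3.214185·180/π = 184.1592°, p = ρ·p = 4.71·3.512935 = 16.5459 m, q = 2.988715·180/π = 171.2408°, L = 45.7616 m.

LSL: t = 184.1592°, p = 16.5459 m, q = 171.2408°, L = 45.7616 m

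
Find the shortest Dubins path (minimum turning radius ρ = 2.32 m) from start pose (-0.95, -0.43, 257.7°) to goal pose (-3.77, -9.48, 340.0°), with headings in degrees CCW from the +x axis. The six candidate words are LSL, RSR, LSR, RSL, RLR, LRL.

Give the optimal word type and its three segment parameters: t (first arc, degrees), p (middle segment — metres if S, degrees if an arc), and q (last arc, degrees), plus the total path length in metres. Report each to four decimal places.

Let ψ = atan2(Δy, Δx) = atan2(-9.05, -2.82) = -107.3071° be the start→goal bearing.
Normalize: d = |goal − start| / ρ = 9.479182/2.32 = 4.085855, α = (θ_start − ψ) mod 360° = 5.0071° = 0.087391 rad, β = (θ_goal − ψ) mod 360° = 87.3071° = 1.523797 rad.
Common terms: sin α = 0.087280, cos α = 0.996184, sin β = 0.998896, cos β = 0.046982, cos(α−β) = 0.133986, d² = 16.694207. Work in radians in the unit-radius frame; every candidate has L = ρ·(t + p + q).
LSL: p² = 2 + d² − 2cos(α−β) + 2d(sin α − sin β) = 10.976776; p = √p² = 3.313122; φ = atan2(cos β − cos α, d + sin α − sin β) = -0.290569 rad; t = (φ − α) mod 2π = 5.905225 rad, q = (β − φ) mod 2π = 1.814367 rad → L = 2.32·(5.905225 + 3.313122 + 1.814367) = 2.32·11.032713 = 25.595894 m
RSR: p² = 2 + d² − 2cos(α−β) + 2d(sin β − sin α) = 25.875693; p = √p² = 5.086816; φ = atan2(cos α − cos β, d − sin α + sin β) = 0.187701 rad; t = (α − φ) mod 2π = 6.182876 rad, q = (φ − β) mod 2π = 4.947089 rad → L = 2.32·(6.182876 + 5.086816 + 4.947089) = 2.32·16.216780 = 37.622930 m
LSR: p² = d² − 2 + 2cos(α−β) + 2d(sin α + sin β) = 23.838092; p = √p² = 4.882427; φ = atan2(−cos α − cos β, d + sin α + sin β) − atan2(−2, p) = 0.189759 rad; t = (φ − α) mod 2π = 0.102368 rad, q = (φ − β) mod 2π = 4.949147 rad → L = 2.32·(0.102368 + 4.882427 + 4.949147) = 2.32·9.933942 = 23.046744 m
RSL: p² = d² − 2 + 2cos(α−β) − 2d(sin α + sin β) = 6.086267; p = √p² = 2.467036; φ = atan2(cos α + cos β, d − sin α − sin β) − atan2(2, p) = -0.346548 rad; t = (α − φ) mod 2π = 0.433939 rad, q = (β − φ) mod 2π = 1.870345 rad → L = 2.32·(0.433939 + 2.467036 + 1.870345) = 2.32·4.771320 = 11.069463 m
RLR: c = (6 − d² + 2cos(α−β) + 2d(sin α − sin β))/8 = -2.234462, |c| > 1 → infeasible
LRL: c = (6 − d² + 2cos(α−β) − 2d(sin α − sin β))/8 = -0.372097; p = 2π − arccos c = 4.331122 rad; φ = atan2(cos β − cos α, d + sin α − sin β) = -0.290569 rad; t = (φ − α + p/2) mod 2π = 1.787600 rad, q = (β − α − t + p) mod 2π = 3.979927 rad → L = 2.32·(1.787600 + 4.331122 + 3.979927) = 2.32·10.098649 = 23.428866 m
Shortest: RSL with L = 11.069463 m ≈ 11.0695 m
Convert RSL to answer units (arcs ×180/π): t = 0.433939·180/π = 24.8629°, p = ρ·p = 2.32·2.467036 = 5.7235 m, q = 1.870345·180/π = 107.1629°, L = 11.0695 m.

RSL: t = 24.8629°, p = 5.7235 m, q = 107.1629°, L = 11.0695 m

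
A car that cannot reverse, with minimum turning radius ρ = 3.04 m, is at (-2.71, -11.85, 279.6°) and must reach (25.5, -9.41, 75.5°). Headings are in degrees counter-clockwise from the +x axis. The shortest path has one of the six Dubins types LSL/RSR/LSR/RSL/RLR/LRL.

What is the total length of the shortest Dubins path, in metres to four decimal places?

30.7035 m

Let ψ = atan2(Δy, Δx) = atan2(2.44, 28.21) = 4.9434° be the start→goal bearing.
Normalize: d = |goal − start| / ρ = 28.315326/3.04 = 9.314252, α = (θ_start − ψ) mod 360° = 274.6566° = 4.793661 rad, β = (θ_goal − ψ) mod 360° = 70.5566° = 1.231444 rad.
Common terms: sin α = -0.996699, cos α = 0.081183, sin β = 0.942971, cos β = 0.332876, cos(α−β) = -0.912834, d² = 86.755291. Work in radians in the unit-radius frame; every candidate has L = ρ·(t + p + q).
LSL: p² = 2 + d² − 2cos(α−β) + 2d(sin α − sin β) = 54.447814; p = √p² = 7.378876; φ = atan2(cos β − cos α, d + sin α − sin β) = 0.034117 rad; t = (φ − α) mod 2π = 1.523641 rad, q = (β − φ) mod 2π = 1.197328 rad → L = 3.04·(1.523641 + 7.378876 + 1.197328) = 3.04·10.099844 = 30.703527 m
RSR: p² = 2 + d² − 2cos(α−β) + 2d(sin β − sin α) = 126.714105; p = √p² = 11.256736; φ = atan2(cos α − cos β, d − sin α + sin β) = -0.022361 rad; t = (α − φ) mod 2π = 4.816022 rad, q = (φ − β) mod 2π = 5.029380 rad → L = 3.04·(4.816022 + 11.256736 + 5.029380) = 3.04·21.102138 = 64.150500 m
LSR: p² = d² − 2 + 2cos(α−β) + 2d(sin α + sin β) = 81.928737; p = √p² = 9.051449; φ = atan2(−cos α − cos β, d + sin α + sin β) − atan2(−2, p) = 0.172782 rad; t = (φ − α) mod 2π = 1.662307 rad, q = (φ − β) mod 2π = 5.224524 rad → L = 3.04·(1.662307 + 9.051449 + 5.224524) = 3.04·15.938280 = 48.452370 m
RSL: p² = d² − 2 + 2cos(α−β) − 2d(sin α + sin β) = 83.930509; p = √p² = 9.161360; φ = atan2(cos α + cos β, d − sin α − sin β) − atan2(2, p) = -0.170765 rad; t = (α − φ) mod 2π = 4.964427 rad, q = (β − φ) mod 2π = 1.402210 rad → L = 3.04·(4.964427 + 9.161360 + 1.402210) = 3.04·15.527996 = 47.205107 m
RLR: c = (6 − d² + 2cos(α−β) + 2d(sin α − sin β))/8 = -14.839263, |c| > 1 → infeasible
LRL: c = (6 − d² + 2cos(α−β) − 2d(sin α − sin β))/8 = -5.805977, |c| > 1 → infeasible
Shortest: LSL with L = 30.703527 m ≈ 30.7035 m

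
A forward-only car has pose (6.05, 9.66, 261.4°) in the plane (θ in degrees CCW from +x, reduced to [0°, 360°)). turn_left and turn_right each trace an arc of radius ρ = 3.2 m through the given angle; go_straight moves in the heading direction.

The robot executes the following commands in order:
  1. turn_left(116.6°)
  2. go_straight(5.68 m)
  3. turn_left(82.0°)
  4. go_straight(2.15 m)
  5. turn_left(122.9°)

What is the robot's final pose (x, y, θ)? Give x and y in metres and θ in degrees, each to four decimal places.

(12.0644, 15.3982, 222.9000°)

set_pose: (x, y, θ) = (6.0500, 9.6600, 261.4000°), ρ = 3.2
turn_left(116.6°): centre at ρ to the left, rotate +116.6° → (10.2029, 6.1381, 378.0000° ≡ 18.0000°)
go_straight(5.68): x += 5.68·cos θ, y += 5.68·sin θ → (15.6049, 7.8933, 18.0000°)
turn_left(82.0°): centre at ρ to the left, rotate +82.0° → (17.7674, 11.4924, 100.0000°)
go_straight(2.15): x += 2.15·cos θ, y += 2.15·sin θ → (17.3941, 13.6097, 100.0000°)
turn_left(122.9°): centre at ρ to the left, rotate +122.9° → (12.0644, 15.3982, 222.9000°)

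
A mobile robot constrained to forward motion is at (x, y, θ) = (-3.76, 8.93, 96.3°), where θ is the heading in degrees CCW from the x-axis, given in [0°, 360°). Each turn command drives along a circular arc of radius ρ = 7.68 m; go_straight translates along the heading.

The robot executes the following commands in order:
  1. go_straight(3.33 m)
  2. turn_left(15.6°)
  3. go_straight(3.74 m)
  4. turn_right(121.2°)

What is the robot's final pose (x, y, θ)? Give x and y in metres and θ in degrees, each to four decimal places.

set_pose: (x, y, θ) = (-3.7600, 8.9300, 96.3000°), ρ = 7.68
go_straight(3.33): x += 3.33·cos θ, y += 3.33·sin θ → (-4.1254, 12.2399, 96.3000°)
turn_left(15.6°): centre at ρ to the left, rotate +15.6° → (-4.6333, 14.2617, 111.9000°)
go_straight(3.74): x += 3.74·cos θ, y += 3.74·sin θ → (-6.0282, 17.7318, 111.9000°)
turn_right(121.2°): centre at ρ to the right, rotate −121.2° → (2.3387, 28.1754, -9.3000° ≡ 350.7000°)

(2.3387, 28.1754, 350.7000°)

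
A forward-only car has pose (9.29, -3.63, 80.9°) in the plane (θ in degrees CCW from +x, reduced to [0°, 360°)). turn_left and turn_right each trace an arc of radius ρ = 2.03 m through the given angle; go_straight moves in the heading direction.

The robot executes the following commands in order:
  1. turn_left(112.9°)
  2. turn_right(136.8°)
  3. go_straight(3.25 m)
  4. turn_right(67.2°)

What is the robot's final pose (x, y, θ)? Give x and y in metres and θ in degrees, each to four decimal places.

(8.4467, 5.3575, 349.8000°)

set_pose: (x, y, θ) = (9.2900, -3.6300, 80.9000°), ρ = 2.03
turn_left(112.9°): centre at ρ to the left, rotate +112.9° → (6.8013, -1.3375, 193.8000°)
turn_right(136.8°): centre at ρ to the right, rotate −136.8° → (4.6146, 1.7395, 57.0000°)
go_straight(3.25): x += 3.25·cos θ, y += 3.25·sin θ → (6.3847, 4.4652, 57.0000°)
turn_right(67.2°): centre at ρ to the right, rotate −67.2° → (8.4467, 5.3575, -10.2000° ≡ 349.8000°)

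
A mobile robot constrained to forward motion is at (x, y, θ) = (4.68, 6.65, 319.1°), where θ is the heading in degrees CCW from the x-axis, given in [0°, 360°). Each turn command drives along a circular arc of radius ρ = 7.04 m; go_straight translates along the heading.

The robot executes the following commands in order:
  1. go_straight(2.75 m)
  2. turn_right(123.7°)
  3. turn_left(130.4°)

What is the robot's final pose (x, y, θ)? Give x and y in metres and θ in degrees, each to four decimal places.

(1.9312, -19.8689, 325.8000°)

set_pose: (x, y, θ) = (4.6800, 6.6500, 319.1000°), ρ = 7.04
go_straight(2.75): x += 2.75·cos θ, y += 2.75·sin θ → (6.7586, 4.8495, 319.1000°)
turn_right(123.7°): centre at ρ to the right, rotate −123.7° → (4.0187, -7.2590, 195.4000°)
turn_left(130.4°): centre at ρ to the left, rotate +130.4° → (1.9312, -19.8689, 325.8000°)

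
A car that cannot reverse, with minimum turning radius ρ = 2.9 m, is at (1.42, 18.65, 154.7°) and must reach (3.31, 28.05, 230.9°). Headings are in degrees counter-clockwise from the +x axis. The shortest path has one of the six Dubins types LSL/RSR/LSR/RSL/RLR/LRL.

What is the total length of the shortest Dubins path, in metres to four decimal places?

Let ψ = atan2(Δy, Δx) = atan2(9.40, 1.89) = 78.6315° be the start→goal bearing.
Normalize: d = |goal − start| / ρ = 9.588123/2.9 = 3.306249, α = (θ_start − ψ) mod 360° = 76.0685° = 1.327646 rad, β = (θ_goal − ψ) mod 360° = 152.2685° = 2.657587 rad.
Common terms: sin α = 0.970584, cos α = 0.240761, sin β = 0.465328, cos β = -0.885138, cos(α−β) = 0.238533, d² = 10.931284. Work in radians in the unit-radius frame; every candidate has L = ρ·(t + p + q).
LSL: p² = 2 + d² − 2cos(α−β) + 2d(sin α − sin β) = 15.795222; p = √p² = 3.974320; φ = atan2(cos β − cos α, d + sin α − sin β) = -0.287227 rad; t = (φ − α) mod 2π = 4.668312 rad, q = (β − φ) mod 2π = 2.944814 rad → L = 2.9·(4.668312 + 3.974320 + 2.944814) = 2.9·11.587447 = 33.603595 m
RSR: p² = 2 + d² − 2cos(α−β) + 2d(sin β − sin α) = 9.113212; p = √p² = 3.018810; φ = atan2(cos α − cos β, d − sin α + sin β) = 0.382199 rad; t = (α − φ) mod 2π = 0.945448 rad, q = (φ − β) mod 2π = 4.007797 rad → L = 2.9·(0.945448 + 3.018810 + 4.007797) = 2.9·7.972054 = 23.118957 m
LSR: p² = d² − 2 + 2cos(α−β) + 2d(sin α + sin β) = 18.903322; p = √p² = 4.347795; φ = atan2(−cos α − cos β, d + sin α + sin β) − atan2(−2, p) = 0.566197 rad; t = (φ − α) mod 2π = 5.521736 rad, q = (φ − β) mod 2π = 4.191795 rad → L = 2.9·(5.521736 + 4.347795 + 4.191795) = 2.9·14.061326 = 40.777845 m
RSL: p² = d² − 2 + 2cos(α−β) − 2d(sin α + sin β) = -0.086619 < 0 → infeasible
RLR: c = (6 − d² + 2cos(α−β) + 2d(sin α − sin β))/8 = -0.139152; p = 2π − arccos c = 4.572784 rad; φ = atan2(cos α − cos β, d − sin α + sin β) = 0.382199 rad; t = (α − φ + p/2) mod 2π = 3.231840 rad, q = (α − β − t + p) mod 2π = 0.011004 rad → L = 2.9·(3.231840 + 4.572784 + 0.011004) = 2.9·7.815628 = 22.665321 m
LRL: c = (6 − d² + 2cos(α−β) − 2d(sin α − sin β))/8 = -0.974403; p = 2π − arccos c = 3.368340 rad; φ = atan2(cos β − cos α, d + sin α − sin β) = -0.287227 rad; t = (φ − α + p/2) mod 2π = 0.069297 rad, q = (β − α − t + p) mod 2π = 4.628984 rad → L = 2.9·(0.069297 + 3.368340 + 4.628984) = 2.9·8.066621 = 23.393200 m
Shortest: RLR with L = 22.665321 m ≈ 22.6653 m

22.6653 m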